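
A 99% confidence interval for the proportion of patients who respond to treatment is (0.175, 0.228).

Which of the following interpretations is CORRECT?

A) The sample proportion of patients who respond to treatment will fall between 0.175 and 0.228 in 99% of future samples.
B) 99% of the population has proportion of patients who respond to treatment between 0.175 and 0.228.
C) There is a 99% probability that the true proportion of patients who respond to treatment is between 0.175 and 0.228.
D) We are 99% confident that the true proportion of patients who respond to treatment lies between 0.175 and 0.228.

A confidence interval represents our confidence in the procedure, not a probability statement about the parameter.

Key concept: If we repeated this sampling process many times and computed a 99% CI each time, about 99% of those intervals would contain the true population parameter.

For this specific interval (0.175, 0.228):
- Midpoint (point estimate): 0.2015
- Margin of error: 0.0265

The correct interpretation is the one stating confidence that the true parameter lies in the interval — option D.

D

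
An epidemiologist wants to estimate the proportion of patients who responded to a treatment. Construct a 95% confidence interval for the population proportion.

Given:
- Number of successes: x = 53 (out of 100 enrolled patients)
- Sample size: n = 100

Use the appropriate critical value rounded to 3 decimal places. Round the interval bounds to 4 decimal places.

Sample proportion: p̂ = 53/100 = 0.530000

Check conditions for normal approximation:
  np̂ = 53 ≥ 10 ✓
  n(1-p̂) = 47 ≥ 10 ✓

The sample is large enough, so use a z-interval (normal approximation) for the proportion.

For 95% confidence, z* = 1.96 (from standard normal table)

Standard error: SE = √(p̂(1-p̂)/n) = √(0.530000×0.470000/100) = 0.04990992

Margin of error: E = z* × SE = 1.96 × 0.04990992 = 0.097823

Z-interval: p̂ ± E = 0.530000 ± 0.097823 = (0.432177, 0.627823)

Rounded to 4 decimal places:

(0.4322, 0.6278)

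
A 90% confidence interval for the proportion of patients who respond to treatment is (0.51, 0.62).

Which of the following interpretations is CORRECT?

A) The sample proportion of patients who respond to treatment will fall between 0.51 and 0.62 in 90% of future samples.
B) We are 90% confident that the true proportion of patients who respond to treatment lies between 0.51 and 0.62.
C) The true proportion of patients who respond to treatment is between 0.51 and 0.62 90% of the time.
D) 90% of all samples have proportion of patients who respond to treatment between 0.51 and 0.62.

A confidence interval represents our confidence in the procedure, not a probability statement about the parameter.

Key concept: If we repeated this sampling process many times and computed a 90% CI each time, about 90% of those intervals would contain the true population parameter.

For this specific interval (0.51, 0.62):
- Midpoint (point estimate): 0.565
- Margin of error: 0.055

The correct interpretation is the one stating confidence that the true parameter lies in the interval — option B.

B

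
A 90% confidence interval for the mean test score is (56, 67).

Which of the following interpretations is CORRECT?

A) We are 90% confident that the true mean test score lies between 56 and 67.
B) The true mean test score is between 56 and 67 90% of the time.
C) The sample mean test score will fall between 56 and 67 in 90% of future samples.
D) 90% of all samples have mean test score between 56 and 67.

A confidence interval represents our confidence in the procedure, not a probability statement about the parameter.

Key concept: If we repeated this sampling process many times and computed a 90% CI each time, about 90% of those intervals would contain the true population parameter.

For this specific interval (56, 67):
- Midpoint (point estimate): 61.5
- Margin of error: 5.5

The correct interpretation is the one stating confidence that the true parameter lies in the interval — option A.

A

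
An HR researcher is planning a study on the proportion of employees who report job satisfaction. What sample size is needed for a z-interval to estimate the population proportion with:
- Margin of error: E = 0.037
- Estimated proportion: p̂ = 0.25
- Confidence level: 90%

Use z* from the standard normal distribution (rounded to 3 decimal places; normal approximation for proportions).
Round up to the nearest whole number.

Using z* for proportion z-interval (normal approximation).

For 90% confidence, z* = 1.645 (from standard normal table)

Sample size formula for proportion z-interval: n = z*²p̂(1-p̂)/E²

n = 1.645² × 0.25 × 0.75 / 0.037²
  = 2.706025 × 0.1875 / 0.001369
  = 370.6207

Round up to the nearest whole number: n = 371

371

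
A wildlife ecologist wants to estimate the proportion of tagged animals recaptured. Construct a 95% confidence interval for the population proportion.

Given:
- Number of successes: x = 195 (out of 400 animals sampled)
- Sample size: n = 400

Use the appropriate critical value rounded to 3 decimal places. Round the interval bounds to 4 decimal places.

Sample proportion: p̂ = 195/400 = 0.487500

Check conditions for normal approximation:
  np̂ = 195 ≥ 10 ✓
  n(1-p̂) = 205 ≥ 10 ✓

The sample is large enough, so use a z-interval (normal approximation) for the proportion.

For 95% confidence, z* = 1.96 (from standard normal table)

Standard error: SE = √(p̂(1-p̂)/n) = √(0.487500×0.512500/400) = 0.02499219

Margin of error: E = z* × SE = 1.96 × 0.02499219 = 0.048985

Z-interval: p̂ ± E = 0.487500 ± 0.048985 = (0.438515, 0.536485)

Rounded to 4 decimal places:

(0.4385, 0.5365)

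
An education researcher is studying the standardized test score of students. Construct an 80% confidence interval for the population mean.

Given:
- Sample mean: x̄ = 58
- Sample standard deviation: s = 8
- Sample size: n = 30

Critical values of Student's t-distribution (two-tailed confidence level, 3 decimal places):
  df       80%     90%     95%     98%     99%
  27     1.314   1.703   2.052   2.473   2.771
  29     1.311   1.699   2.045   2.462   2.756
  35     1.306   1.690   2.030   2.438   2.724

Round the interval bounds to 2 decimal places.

The population standard deviation σ is unknown (only the sample standard deviation s is given), so use a t-interval with df = n - 1 = 30 - 1 = 29.

For 80% confidence with df = 29, t* = 1.311 (from t-table)

Standard error: SE = s/√n = 8/√30 = 1.460593

Margin of error: E = t* × SE = 1.311 × 1.460593 = 1.9148

T-interval: x̄ ± E = 58 ± 1.9148 = (56.0852, 59.9148)

Rounded to 2 decimal places:

(56.09, 59.91)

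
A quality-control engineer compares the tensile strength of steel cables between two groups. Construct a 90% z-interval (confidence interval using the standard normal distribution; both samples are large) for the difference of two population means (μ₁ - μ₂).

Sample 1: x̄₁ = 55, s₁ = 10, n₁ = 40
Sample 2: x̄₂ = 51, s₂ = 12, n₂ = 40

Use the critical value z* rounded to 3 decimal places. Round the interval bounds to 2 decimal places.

Both samples are large (n₁ = 40 ≥ 30, n₂ = 40 ≥ 30), so a z-interval for the difference of means applies.

Point estimate: x̄₁ - x̄₂ = 55 - 51 = 4

Standard error: SE = √(s₁²/n₁ + s₂²/n₂)
= √(10²/40 + 12²/40)
= √(2.500000 + 3.600000)
= 2.469818

For 90% confidence, z* = 1.645 (from standard normal table)
Margin of error: E = z* × SE = 1.645 × 2.469818 = 4.0629

Z-interval: (x̄₁ - x̄₂) ± E = 4 ± 4.0629 = (-0.0629, 8.0629)

Rounded to 2 decimal places:

(-0.06, 8.06)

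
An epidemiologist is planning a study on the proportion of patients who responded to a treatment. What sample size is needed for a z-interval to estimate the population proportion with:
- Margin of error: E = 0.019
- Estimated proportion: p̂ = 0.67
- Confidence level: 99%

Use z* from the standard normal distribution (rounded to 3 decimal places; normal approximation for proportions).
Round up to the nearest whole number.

Using z* for proportion z-interval (normal approximation).

For 99% confidence, z* = 2.576 (from standard normal table)

Sample size formula for proportion z-interval: n = z*²p̂(1-p̂)/E²

n = 2.576² × 0.67 × 0.33 / 0.019²
  = 6.635776 × 0.2211 / 0.000361
  = 4064.1830

Round up to the nearest whole number: n = 4065

4065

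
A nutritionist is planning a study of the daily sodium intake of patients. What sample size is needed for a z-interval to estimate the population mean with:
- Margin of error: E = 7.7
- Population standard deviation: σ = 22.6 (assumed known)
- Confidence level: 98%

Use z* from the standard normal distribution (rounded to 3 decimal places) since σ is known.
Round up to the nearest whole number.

Using z* since population σ is known (z-interval formula).

For 98% confidence, z* = 2.326 (from standard normal table)

Sample size formula for z-interval: n = (z*σ/E)²

n = (2.326 × 22.6 / 7.7)²
  = (6.826961)²
  = 46.6074

Round up to the nearest whole number: n = 47

47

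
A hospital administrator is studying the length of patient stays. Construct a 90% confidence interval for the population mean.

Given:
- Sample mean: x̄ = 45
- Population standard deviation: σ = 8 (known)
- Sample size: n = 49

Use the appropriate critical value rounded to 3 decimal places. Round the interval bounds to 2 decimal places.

The population standard deviation σ is known, so use a z-interval (standard normal critical value).

For 90% confidence, z* = 1.645 (from standard normal table)

Standard error: SE = σ/√n = 8/√49 = 1.142857

Margin of error: E = z* × SE = 1.645 × 1.142857 = 1.8800

Z-interval: x̄ ± E = 45 ± 1.8800 = (43.1200, 46.8800)

Rounded to 2 decimal places:

(43.12, 46.88)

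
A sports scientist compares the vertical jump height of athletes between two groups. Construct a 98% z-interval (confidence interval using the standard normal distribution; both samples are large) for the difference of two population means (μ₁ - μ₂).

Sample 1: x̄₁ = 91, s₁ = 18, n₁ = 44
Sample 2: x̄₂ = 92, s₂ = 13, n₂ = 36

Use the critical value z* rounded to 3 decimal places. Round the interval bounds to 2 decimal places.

Both samples are large (n₁ = 44 ≥ 30, n₂ = 36 ≥ 30), so a z-interval for the difference of means applies.

Point estimate: x̄₁ - x̄₂ = 91 - 92 = -1

Standard error: SE = √(s₁²/n₁ + s₂²/n₂)
= √(18²/44 + 13²/36)
= √(7.363636 + 4.694444)
= 3.472475

For 98% confidence, z* = 2.326 (from standard normal table)
Margin of error: E = z* × SE = 2.326 × 3.472475 = 8.0770

Z-interval: (x̄₁ - x̄₂) ± E = -1 ± 8.0770 = (-9.0770, 7.0770)

Rounded to 2 decimal places:

(-9.08, 7.08)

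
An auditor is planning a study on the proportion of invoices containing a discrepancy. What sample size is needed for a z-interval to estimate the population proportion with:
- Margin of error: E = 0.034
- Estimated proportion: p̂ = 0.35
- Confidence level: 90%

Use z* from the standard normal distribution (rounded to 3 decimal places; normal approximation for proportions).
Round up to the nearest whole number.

Using z* for proportion z-interval (normal approximation).

For 90% confidence, z* = 1.645 (from standard normal table)

Sample size formula for proportion z-interval: n = z*²p̂(1-p̂)/E²

n = 1.645² × 0.35 × 0.65 / 0.034²
  = 2.706025 × 0.2275 / 0.001156
  = 532.5438

Round up to the nearest whole number: n = 533

533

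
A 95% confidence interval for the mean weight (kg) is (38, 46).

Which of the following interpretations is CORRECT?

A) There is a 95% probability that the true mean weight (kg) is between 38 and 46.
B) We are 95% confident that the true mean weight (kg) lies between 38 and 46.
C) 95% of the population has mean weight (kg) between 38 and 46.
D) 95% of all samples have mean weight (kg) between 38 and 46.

A confidence interval represents our confidence in the procedure, not a probability statement about the parameter.

Key concept: If we repeated this sampling process many times and computed a 95% CI each time, about 95% of those intervals would contain the true population parameter.

For this specific interval (38, 46):
- Midpoint (point estimate): 42
- Margin of error: 4

The correct interpretation is the one stating confidence that the true parameter lies in the interval — option B.

B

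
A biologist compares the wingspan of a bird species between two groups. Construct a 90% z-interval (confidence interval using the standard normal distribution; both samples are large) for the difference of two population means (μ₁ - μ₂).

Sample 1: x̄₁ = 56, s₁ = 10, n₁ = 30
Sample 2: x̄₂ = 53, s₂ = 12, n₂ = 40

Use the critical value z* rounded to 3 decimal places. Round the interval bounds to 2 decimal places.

Both samples are large (n₁ = 30 ≥ 30, n₂ = 40 ≥ 30), so a z-interval for the difference of means applies.

Point estimate: x̄₁ - x̄₂ = 56 - 53 = 3

Standard error: SE = √(s₁²/n₁ + s₂²/n₂)
= √(10²/30 + 12²/40)
= √(3.333333 + 3.600000)
= 2.633122

For 90% confidence, z* = 1.645 (from standard normal table)
Margin of error: E = z* × SE = 1.645 × 2.633122 = 4.3315

Z-interval: (x̄₁ - x̄₂) ± E = 3 ± 4.3315 = (-1.3315, 7.3315)

Rounded to 2 decimal places:

(-1.33, 7.33)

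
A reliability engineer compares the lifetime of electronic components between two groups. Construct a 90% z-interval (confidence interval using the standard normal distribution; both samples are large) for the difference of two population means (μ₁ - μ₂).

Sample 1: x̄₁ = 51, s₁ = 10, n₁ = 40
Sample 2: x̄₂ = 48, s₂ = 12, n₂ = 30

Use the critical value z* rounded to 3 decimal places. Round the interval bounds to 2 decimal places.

Both samples are large (n₁ = 40 ≥ 30, n₂ = 30 ≥ 30), so a z-interval for the difference of means applies.

Point estimate: x̄₁ - x̄₂ = 51 - 48 = 3

Standard error: SE = √(s₁²/n₁ + s₂²/n₂)
= √(10²/40 + 12²/30)
= √(2.500000 + 4.800000)
= 2.701851

For 90% confidence, z* = 1.645 (from standard normal table)
Margin of error: E = z* × SE = 1.645 × 2.701851 = 4.4445

Z-interval: (x̄₁ - x̄₂) ± E = 3 ± 4.4445 = (-1.4445, 7.4445)

Rounded to 2 decimal places:

(-1.44, 7.44)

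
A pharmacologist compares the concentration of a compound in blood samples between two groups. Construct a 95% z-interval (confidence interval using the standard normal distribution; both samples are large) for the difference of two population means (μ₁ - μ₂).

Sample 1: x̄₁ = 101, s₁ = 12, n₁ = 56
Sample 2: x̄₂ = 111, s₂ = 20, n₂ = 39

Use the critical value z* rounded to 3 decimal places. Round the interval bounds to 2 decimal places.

Both samples are large (n₁ = 56 ≥ 30, n₂ = 39 ≥ 30), so a z-interval for the difference of means applies.

Point estimate: x̄₁ - x̄₂ = 101 - 111 = -10

Standard error: SE = √(s₁²/n₁ + s₂²/n₂)
= √(12²/56 + 20²/39)
= √(2.571429 + 10.256410)
= 3.581597

For 95% confidence, z* = 1.96 (from standard normal table)
Margin of error: E = z* × SE = 1.96 × 3.581597 = 7.0199

Z-interval: (x̄₁ - x̄₂) ± E = -10 ± 7.0199 = (-17.0199, -2.9801)

Rounded to 2 decimal places:

(-17.02, -2.98)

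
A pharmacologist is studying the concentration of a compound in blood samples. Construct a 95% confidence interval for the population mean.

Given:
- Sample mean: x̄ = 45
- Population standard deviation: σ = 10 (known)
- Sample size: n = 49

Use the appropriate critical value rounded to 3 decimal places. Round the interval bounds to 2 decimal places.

The population standard deviation σ is known, so use a z-interval (standard normal critical value).

For 95% confidence, z* = 1.96 (from standard normal table)

Standard error: SE = σ/√n = 10/√49 = 1.428571

Margin of error: E = z* × SE = 1.96 × 1.428571 = 2.8000

Z-interval: x̄ ± E = 45 ± 2.8000 = (42.2000, 47.8000)

Rounded to 2 decimal places:

(42.20, 47.80)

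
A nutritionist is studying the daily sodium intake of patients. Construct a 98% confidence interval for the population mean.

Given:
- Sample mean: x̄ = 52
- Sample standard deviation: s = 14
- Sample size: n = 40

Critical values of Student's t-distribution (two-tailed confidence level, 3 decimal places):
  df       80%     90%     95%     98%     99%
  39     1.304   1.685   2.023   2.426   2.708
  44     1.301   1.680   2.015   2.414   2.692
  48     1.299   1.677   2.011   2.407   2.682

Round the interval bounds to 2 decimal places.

The population standard deviation σ is unknown (only the sample standard deviation s is given), so use a t-interval with df = n - 1 = 40 - 1 = 39.

For 98% confidence with df = 39, t* = 2.426 (from t-table)

Standard error: SE = s/√n = 14/√40 = 2.213594

Margin of error: E = t* × SE = 2.426 × 2.213594 = 5.3702

T-interval: x̄ ± E = 52 ± 5.3702 = (46.6298, 57.3702)

Rounded to 2 decimal places:

(46.63, 57.37)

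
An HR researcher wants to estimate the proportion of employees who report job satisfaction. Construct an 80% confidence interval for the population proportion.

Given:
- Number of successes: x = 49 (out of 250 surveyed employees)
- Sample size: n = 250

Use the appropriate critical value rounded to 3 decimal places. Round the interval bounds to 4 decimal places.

Sample proportion: p̂ = 49/250 = 0.196000

Check conditions for normal approximation:
  np̂ = 49 ≥ 10 ✓
  n(1-p̂) = 201 ≥ 10 ✓

The sample is large enough, so use a z-interval (normal approximation) for the proportion.

For 80% confidence, z* = 1.282 (from standard normal table)

Standard error: SE = √(p̂(1-p̂)/n) = √(0.196000×0.804000/250) = 0.02510649

Margin of error: E = z* × SE = 1.282 × 0.02510649 = 0.032187

Z-interval: p̂ ± E = 0.196000 ± 0.032187 = (0.163813, 0.228187)

Rounded to 4 decimal places:

(0.1638, 0.2282)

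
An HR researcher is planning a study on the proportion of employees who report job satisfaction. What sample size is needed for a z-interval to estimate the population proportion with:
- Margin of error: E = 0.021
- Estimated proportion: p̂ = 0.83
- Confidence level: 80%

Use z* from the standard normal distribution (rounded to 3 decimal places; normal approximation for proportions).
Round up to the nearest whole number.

Using z* for proportion z-interval (normal approximation).

For 80% confidence, z* = 1.282 (from standard normal table)

Sample size formula for proportion z-interval: n = z*²p̂(1-p̂)/E²

n = 1.282² × 0.83 × 0.17 / 0.021²
  = 1.643524 × 0.1411 / 0.000441
  = 525.8531

Round up to the nearest whole number: n = 526

526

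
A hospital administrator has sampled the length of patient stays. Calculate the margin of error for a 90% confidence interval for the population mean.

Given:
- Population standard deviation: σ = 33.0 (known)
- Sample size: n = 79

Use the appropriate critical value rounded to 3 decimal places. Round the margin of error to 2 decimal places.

The population standard deviation σ is known, so use the z-interval margin of error formula.

For 90% confidence, z* = 1.645 (from standard normal table)

Margin of error formula for z-interval: E = z* × σ/√n

E = 1.645 × 33.0/√79
  = 1.645 × 3.712790
  = 6.1075

Rounded to 2 decimal places:

6.11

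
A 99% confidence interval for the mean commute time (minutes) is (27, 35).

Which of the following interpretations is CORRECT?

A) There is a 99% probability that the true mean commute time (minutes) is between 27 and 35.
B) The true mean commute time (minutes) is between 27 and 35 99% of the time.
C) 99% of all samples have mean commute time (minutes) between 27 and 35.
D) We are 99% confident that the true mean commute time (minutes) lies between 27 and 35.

A confidence interval represents our confidence in the procedure, not a probability statement about the parameter.

Key concept: If we repeated this sampling process many times and computed a 99% CI each time, about 99% of those intervals would contain the true population parameter.

For this specific interval (27, 35):
- Midpoint (point estimate): 31
- Margin of error: 4

The correct interpretation is the one stating confidence that the true parameter lies in the interval — option D.

D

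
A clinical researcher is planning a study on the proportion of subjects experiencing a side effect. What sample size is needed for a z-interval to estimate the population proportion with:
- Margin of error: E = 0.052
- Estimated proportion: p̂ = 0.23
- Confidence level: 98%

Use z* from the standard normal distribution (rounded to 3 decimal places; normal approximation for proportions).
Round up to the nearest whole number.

Using z* for proportion z-interval (normal approximation).

For 98% confidence, z* = 2.326 (from standard normal table)

Sample size formula for proportion z-interval: n = z*²p̂(1-p̂)/E²

n = 2.326² × 0.23 × 0.77 / 0.052²
  = 5.410276 × 0.1771 / 0.002704
  = 354.3491

Round up to the nearest whole number: n = 355

355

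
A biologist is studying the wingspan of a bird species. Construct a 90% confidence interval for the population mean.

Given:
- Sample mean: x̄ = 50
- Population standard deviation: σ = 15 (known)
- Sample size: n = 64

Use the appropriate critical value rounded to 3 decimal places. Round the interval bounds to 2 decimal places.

The population standard deviation σ is known, so use a z-interval (standard normal critical value).

For 90% confidence, z* = 1.645 (from standard normal table)

Standard error: SE = σ/√n = 15/√64 = 1.875000

Margin of error: E = z* × SE = 1.645 × 1.875000 = 3.0844

Z-interval: x̄ ± E = 50 ± 3.0844 = (46.9156, 53.0844)

Rounded to 2 decimal places:

(46.92, 53.08)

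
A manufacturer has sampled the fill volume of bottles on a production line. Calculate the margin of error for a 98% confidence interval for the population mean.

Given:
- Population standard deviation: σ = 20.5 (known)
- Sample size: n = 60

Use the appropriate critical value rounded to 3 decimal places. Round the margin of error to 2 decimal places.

The population standard deviation σ is known, so use the z-interval margin of error formula.

For 98% confidence, z* = 2.326 (from standard normal table)

Margin of error formula for z-interval: E = z* × σ/√n

E = 2.326 × 20.5/√60
  = 2.326 × 2.646539
  = 6.1558

Rounded to 2 decimal places:

6.16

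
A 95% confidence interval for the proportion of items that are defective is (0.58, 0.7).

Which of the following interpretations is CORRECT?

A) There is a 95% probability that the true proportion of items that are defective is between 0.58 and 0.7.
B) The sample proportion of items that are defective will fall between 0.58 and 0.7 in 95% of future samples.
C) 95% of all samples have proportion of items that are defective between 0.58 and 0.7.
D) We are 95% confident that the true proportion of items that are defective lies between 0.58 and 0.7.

A confidence interval represents our confidence in the procedure, not a probability statement about the parameter.

Key concept: If we repeated this sampling process many times and computed a 95% CI each time, about 95% of those intervals would contain the true population parameter.

For this specific interval (0.58, 0.7):
- Midpoint (point estimate): 0.64
- Margin of error: 0.06

The correct interpretation is the one stating confidence that the true parameter lies in the interval — option D.

D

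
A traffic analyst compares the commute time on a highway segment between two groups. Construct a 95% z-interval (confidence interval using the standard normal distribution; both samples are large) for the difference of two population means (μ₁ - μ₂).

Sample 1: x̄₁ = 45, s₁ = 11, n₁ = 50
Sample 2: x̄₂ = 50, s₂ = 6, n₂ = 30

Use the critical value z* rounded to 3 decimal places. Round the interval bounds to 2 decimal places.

Both samples are large (n₁ = 50 ≥ 30, n₂ = 30 ≥ 30), so a z-interval for the difference of means applies.

Point estimate: x̄₁ - x̄₂ = 45 - 50 = -5

Standard error: SE = √(s₁²/n₁ + s₂²/n₂)
= √(11²/50 + 6²/30)
= √(2.420000 + 1.200000)
= 1.902630

For 95% confidence, z* = 1.96 (from standard normal table)
Margin of error: E = z* × SE = 1.96 × 1.902630 = 3.7292

Z-interval: (x̄₁ - x̄₂) ± E = -5 ± 3.7292 = (-8.7292, -1.2708)

Rounded to 2 decimal places:

(-8.73, -1.27)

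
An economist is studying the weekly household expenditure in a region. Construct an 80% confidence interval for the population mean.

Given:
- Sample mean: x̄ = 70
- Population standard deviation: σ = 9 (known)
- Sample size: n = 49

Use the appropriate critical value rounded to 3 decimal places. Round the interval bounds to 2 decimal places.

The population standard deviation σ is known, so use a z-interval (standard normal critical value).

For 80% confidence, z* = 1.282 (from standard normal table)

Standard error: SE = σ/√n = 9/√49 = 1.285714

Margin of error: E = z* × SE = 1.282 × 1.285714 = 1.6483

Z-interval: x̄ ± E = 70 ± 1.6483 = (68.3517, 71.6483)

Rounded to 2 decimal places:

(68.35, 71.65)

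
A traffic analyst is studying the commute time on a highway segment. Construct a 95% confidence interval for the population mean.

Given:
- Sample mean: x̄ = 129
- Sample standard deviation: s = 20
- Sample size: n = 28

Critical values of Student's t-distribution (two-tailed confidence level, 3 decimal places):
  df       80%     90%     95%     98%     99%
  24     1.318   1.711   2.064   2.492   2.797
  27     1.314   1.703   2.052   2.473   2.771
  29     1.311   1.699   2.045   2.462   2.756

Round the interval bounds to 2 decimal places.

The population standard deviation σ is unknown (only the sample standard deviation s is given), so use a t-interval with df = n - 1 = 28 - 1 = 27.

For 95% confidence with df = 27, t* = 2.052 (from t-table)

Standard error: SE = s/√n = 20/√28 = 3.779645

Margin of error: E = t* × SE = 2.052 × 3.779645 = 7.7558

T-interval: x̄ ± E = 129 ± 7.7558 = (121.2442, 136.7558)

Rounded to 2 decimal places:

(121.24, 136.76)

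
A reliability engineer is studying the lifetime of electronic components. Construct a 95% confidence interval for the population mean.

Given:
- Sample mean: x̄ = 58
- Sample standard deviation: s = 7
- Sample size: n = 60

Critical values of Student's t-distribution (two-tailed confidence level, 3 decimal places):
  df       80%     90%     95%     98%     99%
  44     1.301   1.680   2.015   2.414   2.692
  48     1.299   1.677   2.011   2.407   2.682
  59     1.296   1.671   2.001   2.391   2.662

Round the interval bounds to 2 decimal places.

The population standard deviation σ is unknown (only the sample standard deviation s is given), so use a t-interval with df = n - 1 = 60 - 1 = 59.

For 95% confidence with df = 59, t* = 2.001 (from t-table)

Standard error: SE = s/√n = 7/√60 = 0.903696

Margin of error: E = t* × SE = 2.001 × 0.903696 = 1.8083

T-interval: x̄ ± E = 58 ± 1.8083 = (56.1917, 59.8083)

Rounded to 2 decimal places:

(56.19, 59.81)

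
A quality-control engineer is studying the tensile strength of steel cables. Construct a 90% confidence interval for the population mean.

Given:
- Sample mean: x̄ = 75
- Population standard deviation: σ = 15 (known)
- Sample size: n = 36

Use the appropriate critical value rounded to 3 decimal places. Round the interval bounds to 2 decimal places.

The population standard deviation σ is known, so use a z-interval (standard normal critical value).

For 90% confidence, z* = 1.645 (from standard normal table)

Standard error: SE = σ/√n = 15/√36 = 2.500000

Margin of error: E = z* × SE = 1.645 × 2.500000 = 4.1125

Z-interval: x̄ ± E = 75 ± 4.1125 = (70.8875, 79.1125)

Rounded to 2 decimal places:

(70.89, 79.11)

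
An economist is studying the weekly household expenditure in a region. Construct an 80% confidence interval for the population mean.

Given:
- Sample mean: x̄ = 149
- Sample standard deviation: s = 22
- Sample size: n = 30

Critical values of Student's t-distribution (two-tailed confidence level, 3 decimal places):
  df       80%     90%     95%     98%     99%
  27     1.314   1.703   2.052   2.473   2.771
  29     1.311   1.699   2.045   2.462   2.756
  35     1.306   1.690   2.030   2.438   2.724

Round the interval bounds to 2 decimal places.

The population standard deviation σ is unknown (only the sample standard deviation s is given), so use a t-interval with df = n - 1 = 30 - 1 = 29.

For 80% confidence with df = 29, t* = 1.311 (from t-table)

Standard error: SE = s/√n = 22/√30 = 4.016632

Margin of error: E = t* × SE = 1.311 × 4.016632 = 5.2658

T-interval: x̄ ± E = 149 ± 5.2658 = (143.7342, 154.2658)

Rounded to 2 decimal places:

(143.73, 154.27)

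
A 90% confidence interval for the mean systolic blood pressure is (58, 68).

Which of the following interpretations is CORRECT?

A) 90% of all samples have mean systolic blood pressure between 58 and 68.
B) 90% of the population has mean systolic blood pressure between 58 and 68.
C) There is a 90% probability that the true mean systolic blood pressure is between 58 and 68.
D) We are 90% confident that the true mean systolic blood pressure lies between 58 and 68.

A confidence interval represents our confidence in the procedure, not a probability statement about the parameter.

Key concept: If we repeated this sampling process many times and computed a 90% CI each time, about 90% of those intervals would contain the true population parameter.

For this specific interval (58, 68):
- Midpoint (point estimate): 63
- Margin of error: 5

The correct interpretation is the one stating confidence that the true parameter lies in the interval — option D.

D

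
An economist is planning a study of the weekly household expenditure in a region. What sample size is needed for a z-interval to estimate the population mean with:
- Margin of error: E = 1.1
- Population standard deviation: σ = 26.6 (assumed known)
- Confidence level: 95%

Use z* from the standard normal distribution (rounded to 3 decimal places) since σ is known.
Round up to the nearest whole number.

Using z* since population σ is known (z-interval formula).

For 95% confidence, z* = 1.96 (from standard normal table)

Sample size formula for z-interval: n = (z*σ/E)²

n = (1.96 × 26.6 / 1.1)²
  = (47.396364)²
  = 2246.4153

Round up to the nearest whole number: n = 2247

2247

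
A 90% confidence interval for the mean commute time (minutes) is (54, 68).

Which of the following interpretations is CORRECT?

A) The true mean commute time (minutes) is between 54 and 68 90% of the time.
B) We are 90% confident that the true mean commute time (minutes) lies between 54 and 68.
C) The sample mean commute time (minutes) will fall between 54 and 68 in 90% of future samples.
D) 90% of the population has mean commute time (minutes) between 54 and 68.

A confidence interval represents our confidence in the procedure, not a probability statement about the parameter.

Key concept: If we repeated this sampling process many times and computed a 90% CI each time, about 90% of those intervals would contain the true population parameter.

For this specific interval (54, 68):
- Midpoint (point estimate): 61
- Margin of error: 7

The correct interpretation is the one stating confidence that the true parameter lies in the interval — option B.

B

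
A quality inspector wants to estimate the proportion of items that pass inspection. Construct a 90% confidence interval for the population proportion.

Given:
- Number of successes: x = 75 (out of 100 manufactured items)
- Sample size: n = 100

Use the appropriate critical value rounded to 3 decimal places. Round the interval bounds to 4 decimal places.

Sample proportion: p̂ = 75/100 = 0.750000

Check conditions for normal approximation:
  np̂ = 75 ≥ 10 ✓
  n(1-p̂) = 25 ≥ 10 ✓

The sample is large enough, so use a z-interval (normal approximation) for the proportion.

For 90% confidence, z* = 1.645 (from standard normal table)

Standard error: SE = √(p̂(1-p̂)/n) = √(0.750000×0.250000/100) = 0.04330127

Margin of error: E = z* × SE = 1.645 × 0.04330127 = 0.071231

Z-interval: p̂ ± E = 0.750000 ± 0.071231 = (0.678769, 0.821231)

Rounded to 4 decimal places:

(0.6788, 0.8212)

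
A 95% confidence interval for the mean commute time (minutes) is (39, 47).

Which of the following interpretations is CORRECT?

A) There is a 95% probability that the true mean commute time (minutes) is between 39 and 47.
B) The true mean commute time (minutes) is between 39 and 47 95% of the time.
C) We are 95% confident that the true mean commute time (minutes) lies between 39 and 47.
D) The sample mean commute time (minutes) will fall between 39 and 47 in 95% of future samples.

A confidence interval represents our confidence in the procedure, not a probability statement about the parameter.

Key concept: If we repeated this sampling process many times and computed a 95% CI each time, about 95% of those intervals would contain the true population parameter.

For this specific interval (39, 47):
- Midpoint (point estimate): 43
- Margin of error: 4

The correct interpretation is the one stating confidence that the true parameter lies in the interval — option C.

C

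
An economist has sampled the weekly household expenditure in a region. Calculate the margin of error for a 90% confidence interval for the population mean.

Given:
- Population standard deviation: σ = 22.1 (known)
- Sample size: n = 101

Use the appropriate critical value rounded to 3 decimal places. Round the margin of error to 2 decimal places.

The population standard deviation σ is known, so use the z-interval margin of error formula.

For 90% confidence, z* = 1.645 (from standard normal table)

Margin of error formula for z-interval: E = z* × σ/√n

E = 1.645 × 22.1/√101
  = 1.645 × 2.199032
  = 3.6174

Rounded to 2 decimal places:

3.62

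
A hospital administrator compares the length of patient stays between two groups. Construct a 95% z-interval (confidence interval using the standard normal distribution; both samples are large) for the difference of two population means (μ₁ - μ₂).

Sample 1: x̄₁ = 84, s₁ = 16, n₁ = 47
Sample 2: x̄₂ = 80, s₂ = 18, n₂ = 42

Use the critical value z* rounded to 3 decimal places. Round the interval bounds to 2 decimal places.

Both samples are large (n₁ = 47 ≥ 30, n₂ = 42 ≥ 30), so a z-interval for the difference of means applies.

Point estimate: x̄₁ - x̄₂ = 84 - 80 = 4

Standard error: SE = √(s₁²/n₁ + s₂²/n₂)
= √(16²/47 + 18²/42)
= √(5.446809 + 7.714286)
= 3.627822

For 95% confidence, z* = 1.96 (from standard normal table)
Margin of error: E = z* × SE = 1.96 × 3.627822 = 7.1105

Z-interval: (x̄₁ - x̄₂) ± E = 4 ± 7.1105 = (-3.1105, 11.1105)

Rounded to 2 decimal places:

(-3.11, 11.11)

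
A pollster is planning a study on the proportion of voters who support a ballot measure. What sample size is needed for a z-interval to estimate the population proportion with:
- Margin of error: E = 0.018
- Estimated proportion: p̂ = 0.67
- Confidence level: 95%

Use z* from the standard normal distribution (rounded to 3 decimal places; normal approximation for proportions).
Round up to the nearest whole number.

Using z* for proportion z-interval (normal approximation).

For 95% confidence, z* = 1.96 (from standard normal table)

Sample size formula for proportion z-interval: n = z*²p̂(1-p̂)/E²

n = 1.96² × 0.67 × 0.33 / 0.018²
  = 3.8416 × 0.2211 / 0.000324
  = 2621.5363

Round up to the nearest whole number: n = 2622

2622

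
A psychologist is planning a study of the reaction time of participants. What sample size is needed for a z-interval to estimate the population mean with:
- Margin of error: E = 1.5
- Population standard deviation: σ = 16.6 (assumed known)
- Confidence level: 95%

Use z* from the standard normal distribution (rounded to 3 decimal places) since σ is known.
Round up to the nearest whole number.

Using z* since population σ is known (z-interval formula).

For 95% confidence, z* = 1.96 (from standard normal table)

Sample size formula for z-interval: n = (z*σ/E)²

n = (1.96 × 16.6 / 1.5)²
  = (21.690667)²
  = 470.4850

Round up to the nearest whole number: n = 471

471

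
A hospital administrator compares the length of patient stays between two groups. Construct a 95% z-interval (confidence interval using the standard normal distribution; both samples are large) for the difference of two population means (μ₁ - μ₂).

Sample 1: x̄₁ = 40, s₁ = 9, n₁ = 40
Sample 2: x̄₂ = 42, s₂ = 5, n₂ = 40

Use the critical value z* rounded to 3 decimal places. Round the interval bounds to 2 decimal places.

Both samples are large (n₁ = 40 ≥ 30, n₂ = 40 ≥ 30), so a z-interval for the difference of means applies.

Point estimate: x̄₁ - x̄₂ = 40 - 42 = -2

Standard error: SE = √(s₁²/n₁ + s₂²/n₂)
= √(9²/40 + 5²/40)
= √(2.025000 + 0.625000)
= 1.627882

For 95% confidence, z* = 1.96 (from standard normal table)
Margin of error: E = z* × SE = 1.96 × 1.627882 = 3.1906

Z-interval: (x̄₁ - x̄₂) ± E = -2 ± 3.1906 = (-5.1906, 1.1906)

Rounded to 2 decimal places:

(-5.19, 1.19)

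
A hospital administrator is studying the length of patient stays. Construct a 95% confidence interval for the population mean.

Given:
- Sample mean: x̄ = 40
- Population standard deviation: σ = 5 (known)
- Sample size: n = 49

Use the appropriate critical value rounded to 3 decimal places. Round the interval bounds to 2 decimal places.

The population standard deviation σ is known, so use a z-interval (standard normal critical value).

For 95% confidence, z* = 1.96 (from standard normal table)

Standard error: SE = σ/√n = 5/√49 = 0.714286

Margin of error: E = z* × SE = 1.96 × 0.714286 = 1.4000

Z-interval: x̄ ± E = 40 ± 1.4000 = (38.6000, 41.4000)

Rounded to 2 decimal places:

(38.60, 41.40)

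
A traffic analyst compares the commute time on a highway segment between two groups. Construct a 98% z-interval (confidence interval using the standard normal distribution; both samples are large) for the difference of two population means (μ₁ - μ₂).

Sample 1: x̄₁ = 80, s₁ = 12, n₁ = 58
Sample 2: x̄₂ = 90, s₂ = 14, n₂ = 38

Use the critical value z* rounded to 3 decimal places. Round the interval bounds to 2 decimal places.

Both samples are large (n₁ = 58 ≥ 30, n₂ = 38 ≥ 30), so a z-interval for the difference of means applies.

Point estimate: x̄₁ - x̄₂ = 80 - 90 = -10

Standard error: SE = √(s₁²/n₁ + s₂²/n₂)
= √(12²/58 + 14²/38)
= √(2.482759 + 5.157895)
= 2.764173

For 98% confidence, z* = 2.326 (from standard normal table)
Margin of error: E = z* × SE = 2.326 × 2.764173 = 6.4295

Z-interval: (x̄₁ - x̄₂) ± E = -10 ± 6.4295 = (-16.4295, -3.5705)

Rounded to 2 decimal places:

(-16.43, -3.57)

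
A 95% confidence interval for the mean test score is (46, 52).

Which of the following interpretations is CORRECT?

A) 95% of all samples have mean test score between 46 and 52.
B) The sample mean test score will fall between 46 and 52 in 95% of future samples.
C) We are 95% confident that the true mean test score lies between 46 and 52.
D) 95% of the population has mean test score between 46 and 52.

A confidence interval represents our confidence in the procedure, not a probability statement about the parameter.

Key concept: If we repeated this sampling process many times and computed a 95% CI each time, about 95% of those intervals would contain the true population parameter.

For this specific interval (46, 52):
- Midpoint (point estimate): 49
- Margin of error: 3

The correct interpretation is the one stating confidence that the true parameter lies in the interval — option C.

C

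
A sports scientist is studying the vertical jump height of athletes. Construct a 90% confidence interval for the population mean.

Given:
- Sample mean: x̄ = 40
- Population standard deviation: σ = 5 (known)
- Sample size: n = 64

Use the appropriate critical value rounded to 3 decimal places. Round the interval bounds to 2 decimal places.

The population standard deviation σ is known, so use a z-interval (standard normal critical value).

For 90% confidence, z* = 1.645 (from standard normal table)

Standard error: SE = σ/√n = 5/√64 = 0.625000

Margin of error: E = z* × SE = 1.645 × 0.625000 = 1.0281

Z-interval: x̄ ± E = 40 ± 1.0281 = (38.9719, 41.0281)

Rounded to 2 decimal places:

(38.97, 41.03)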